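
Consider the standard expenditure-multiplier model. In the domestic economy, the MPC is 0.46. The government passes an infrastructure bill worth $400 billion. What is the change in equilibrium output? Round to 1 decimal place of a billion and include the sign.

Spending multiplier = 1/(1 − MPC) = 1/(1 − 0.46) = 1/0.54 ≈ 1.852.
ΔY = k × ΔG = (+$400 billion) / 0.54 ≈ +$740.7 billion.

+$740.7 billion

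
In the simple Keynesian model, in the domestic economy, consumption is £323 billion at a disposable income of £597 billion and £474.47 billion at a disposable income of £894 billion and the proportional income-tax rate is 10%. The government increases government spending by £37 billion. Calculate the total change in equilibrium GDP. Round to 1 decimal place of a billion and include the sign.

+£68.4 billion

MPC = ΔC/ΔYd = (474.47 − 323)/(894 − 597) = 151.47/297 = 0.51.
Expenditure multiplier = 1/(1 − c(1−t)) = 1/(1 − 0.51×0.9) = 1/0.541 ≈ 1.848.
ΔY = k × ΔG = (+£37 billion) / 0.541 ≈ +£68.4 billion.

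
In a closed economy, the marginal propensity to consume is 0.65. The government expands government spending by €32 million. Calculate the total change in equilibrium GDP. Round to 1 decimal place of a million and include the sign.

Expenditure multiplier = 1/(1 − MPC) = 1/(1 − 0.65) = 1/0.35 ≈ 2.857.
ΔY = k × ΔG = (+€32 million) / 0.35 ≈ +€91.4 million.

+€91.4 million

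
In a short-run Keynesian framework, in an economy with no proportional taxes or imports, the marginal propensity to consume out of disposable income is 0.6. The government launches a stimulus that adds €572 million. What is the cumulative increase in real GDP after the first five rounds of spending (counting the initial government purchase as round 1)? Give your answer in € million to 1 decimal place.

Round 1 adds ΔG = €572 million; each later round is MPC = 0.6 times the previous.
After 5 rounds: 572 + 343.2 + 205.92 + 123.552 + 74.1312 = ΔG·(1 − c^5)/(1 − c) = 572 × (1 − 0.07776)/0.4 ≈ €1,318.8 million.

€1,318.8 million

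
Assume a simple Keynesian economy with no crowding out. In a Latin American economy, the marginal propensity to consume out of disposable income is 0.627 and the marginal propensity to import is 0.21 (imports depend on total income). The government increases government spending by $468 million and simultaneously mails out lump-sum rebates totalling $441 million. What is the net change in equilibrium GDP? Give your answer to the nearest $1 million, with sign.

Expenditure multiplier = 1/(1 − c + m) = 1/(1 − 0.627 + 0.21) = 1/0.583 ≈ 1.715.
ΔG contributes k·ΔG = (+$468 million) / 0.583 ≈ +$802.7 million.
ΔT of −$441 million changes first-round spending by −c·ΔT = +$276.507 million, contributing k·(−c·ΔT) = (+$276.507 million) / 0.583 ≈ +$474.3 million.
Net ΔY = k(ΔG − c·ΔT) = (+$744.507 million) / 0.583 ≈ +$1,277 million.

+$1,277 million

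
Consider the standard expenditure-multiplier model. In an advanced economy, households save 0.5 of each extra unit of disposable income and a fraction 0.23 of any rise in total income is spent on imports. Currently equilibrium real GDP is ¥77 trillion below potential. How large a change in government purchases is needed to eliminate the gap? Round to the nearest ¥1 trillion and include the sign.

+¥56 trillion

MPC = 1 − MPS = 1 − 0.5 = 0.5.
Spending multiplier = 1/(1 − c + m) = 1/(1 − 0.5 + 0.23) = 1/0.73 ≈ 1.37.
Need ΔY = +¥77 trillion, so ΔG = ΔY/k = (+¥77 trillion) × 0.73 ≈ +¥56 trillion.
The government should increase government purchases by ¥56 trillion.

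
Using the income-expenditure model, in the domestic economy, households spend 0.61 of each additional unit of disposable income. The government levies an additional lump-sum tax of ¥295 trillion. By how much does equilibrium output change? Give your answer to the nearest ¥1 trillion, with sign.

A lump-sum tax change of +¥295 trillion shifts disposable income by −¥295 trillion; first-round consumption changes by −c × ΔT = −0.61 × (+¥295 trillion) = −¥179.95 trillion.
Expenditure multiplier = 1/(1 − MPC) = 1/(1 − 0.61) = 1/0.39 ≈ 2.564.
The tax multiplier is −c × k ≈ −1.564, so ΔY = k × (−c·ΔT) = (−¥179.95 trillion) / 0.39 ≈ −¥461 trillion.

−¥461 trillion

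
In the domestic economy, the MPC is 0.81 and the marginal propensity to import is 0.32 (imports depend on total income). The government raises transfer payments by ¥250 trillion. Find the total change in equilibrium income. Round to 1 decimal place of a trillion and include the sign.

+¥397.1 trillion

The transfer change shifts disposable income by +¥250 trillion, so first-round consumption changes by c·ΔTR = 0.81 × (+¥250 trillion) = +¥202.5 trillion.
Expenditure multiplier = 1/(1 − c + m) = 1/(1 − 0.81 + 0.32) = 1/0.51 ≈ 1.961.
The transfer multiplier is c × k ≈ 1.588, so ΔY = k × (c·ΔTR) = (+¥202.5 trillion) / 0.51 ≈ +¥397.1 trillion.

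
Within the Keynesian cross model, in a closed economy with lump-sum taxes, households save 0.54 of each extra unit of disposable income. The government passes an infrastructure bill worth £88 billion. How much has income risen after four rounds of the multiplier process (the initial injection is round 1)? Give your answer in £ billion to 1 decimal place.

£155.7 billion

MPC = 1 − MPS = 1 − 0.54 = 0.46.
Round 1 adds ΔG = £88 billion; each later round is MPC = 0.46 times the previous.
After 4 rounds: 88 + 40.48 + 18.6208 + 8.565568 = ΔG·(1 − c^4)/(1 − c) = 88 × (1 − 0.04477456)/0.54 ≈ £155.7 billion.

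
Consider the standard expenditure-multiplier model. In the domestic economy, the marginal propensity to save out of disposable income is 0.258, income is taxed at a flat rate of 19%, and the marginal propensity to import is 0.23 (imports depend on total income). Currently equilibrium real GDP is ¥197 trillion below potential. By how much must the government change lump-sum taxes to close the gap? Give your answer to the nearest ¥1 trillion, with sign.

MPC = 1 − MPS = 1 − 0.258 = 0.742.
Spending multiplier = 1/(1 − c(1−t) + m) = 1/(1 − 0.742×0.81 + 0.23) = 1/0.62898 ≈ 1.59.
Tax multiplier = −c·k = −0.742/0.62898 ≈ −1.18. Need ΔY = +¥197 trillion, so ΔT = ΔY/(−c·k) = −(+¥197 trillion) × 0.62898 / 0.742 ≈ −¥167 trillion.
The government should cut lump-sum taxes by ¥167 trillion.

−¥167 trillion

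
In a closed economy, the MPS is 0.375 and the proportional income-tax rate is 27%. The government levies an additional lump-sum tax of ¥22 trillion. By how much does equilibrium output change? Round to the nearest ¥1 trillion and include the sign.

−¥25 trillion

MPC = 1 − MPS = 1 − 0.375 = 0.625.
A lump-sum tax change of +¥22 trillion shifts disposable income by −¥22 trillion; first-round consumption changes by −c × ΔT = −0.625 × (+¥22 trillion) = −¥13.75 trillion.
Expenditure multiplier = 1/(1 − c(1−t)) = 1/(1 − 0.625×0.73) = 1/0.54375 ≈ 1.839.
The tax multiplier is −c × k ≈ −1.149, so ΔY = k × (−c·ΔT) = (−¥13.75 trillion) / 0.54375 ≈ −¥25 trillion.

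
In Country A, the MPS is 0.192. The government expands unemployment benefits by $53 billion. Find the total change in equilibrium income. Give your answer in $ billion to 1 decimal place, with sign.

+$223.0 billion

MPC = 1 − MPS = 1 − 0.192 = 0.808.
The transfer change shifts disposable income by +$53 billion, so first-round consumption changes by c·ΔTR = 0.808 × (+$53 billion) = +$42.824 billion.
Expenditure multiplier = 1/(1 − MPC) = 1/(1 − 0.808) = 1/0.192 ≈ 5.208.
The transfer multiplier is c × k ≈ 4.208, so ΔY = k × (c·ΔTR) = (+$42.824 billion) / 0.192 ≈ +$223 billion.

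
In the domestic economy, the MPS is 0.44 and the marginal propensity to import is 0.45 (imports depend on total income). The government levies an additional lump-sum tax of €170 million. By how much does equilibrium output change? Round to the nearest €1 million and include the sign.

MPC = 1 − MPS = 1 − 0.44 = 0.56.
A lump-sum tax change of +€170 million shifts disposable income by −€170 million; first-round consumption changes by −c × ΔT = −0.56 × (+€170 million) = −€95.2 million.
Expenditure multiplier = 1/(1 − c + m) = 1/(1 − 0.56 + 0.45) = 1/0.89 ≈ 1.124.
The tax multiplier is −c × k ≈ −0.629, so ΔY = k × (−c·ΔT) = (−€95.2 million) / 0.89 ≈ −€107 million.

−€107 million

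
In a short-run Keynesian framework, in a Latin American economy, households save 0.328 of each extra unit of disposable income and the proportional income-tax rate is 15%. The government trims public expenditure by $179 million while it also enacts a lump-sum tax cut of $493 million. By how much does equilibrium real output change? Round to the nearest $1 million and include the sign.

+$355 million

MPC = 1 − MPS = 1 − 0.328 = 0.672.
Expenditure multiplier = 1/(1 − c(1−t)) = 1/(1 − 0.672×0.85) = 1/0.4288 ≈ 2.332.
ΔG contributes k·ΔG = (−$179 million) / 0.4288 ≈ −$417.4 million.
ΔT of −$493 million changes first-round spending by −c·ΔT = +$331.296 million, contributing k·(−c·ΔT) = (+$331.296 million) / 0.4288 ≈ +$772.6 million.
Net ΔY = k(ΔG − c·ΔT) = (+$152.296 million) / 0.4288 ≈ +$355 million.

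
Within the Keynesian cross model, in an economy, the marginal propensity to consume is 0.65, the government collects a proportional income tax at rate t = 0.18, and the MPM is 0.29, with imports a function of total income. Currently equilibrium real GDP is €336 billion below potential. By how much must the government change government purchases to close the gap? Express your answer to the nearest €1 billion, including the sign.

+€254 billion

Spending multiplier = 1/(1 − c(1−t) + m) = 1/(1 − 0.65×0.82 + 0.29) = 1/0.757 ≈ 1.321.
Need ΔY = +€336 billion, so ΔG = ΔY/k = (+€336 billion) × 0.757 ≈ +€254 billion.
The government should increase government purchases by €254 billion.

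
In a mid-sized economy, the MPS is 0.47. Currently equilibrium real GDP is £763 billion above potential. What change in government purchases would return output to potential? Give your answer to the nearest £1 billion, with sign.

−£359 billion

MPC = 1 − MPS = 1 − 0.47 = 0.53.
Spending multiplier = 1/(1 − MPC) = 1/(1 − 0.53) = 1/0.47 ≈ 2.128.
Need ΔY = −£763 billion, so ΔG = ΔY/k = (−£763 billion) × 0.47 ≈ −£359 billion.
The government should cut government purchases by £359 billion.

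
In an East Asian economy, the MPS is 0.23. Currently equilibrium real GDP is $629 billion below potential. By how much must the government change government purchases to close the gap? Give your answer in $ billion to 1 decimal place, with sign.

+$144.7 billion

MPC = 1 − MPS = 1 − 0.23 = 0.77.
Spending multiplier = 1/(1 − MPC) = 1/(1 − 0.77) = 1/0.23 ≈ 4.348.
Need ΔY = +$629 billion, so ΔG = ΔY/k = (+$629 billion) × 0.23 ≈ +$144.7 billion.
The government should increase government purchases by $144.7 billion.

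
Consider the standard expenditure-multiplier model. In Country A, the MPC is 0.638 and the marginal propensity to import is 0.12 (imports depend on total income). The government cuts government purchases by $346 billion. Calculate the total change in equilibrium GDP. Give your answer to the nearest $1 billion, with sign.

Government-spending multiplier = 1/(1 − c + m) = 1/(1 − 0.638 + 0.12) = 1/0.482 ≈ 2.075.
ΔY = k × ΔG = (−$346 billion) / 0.482 ≈ −$718 billion.

−$718 billion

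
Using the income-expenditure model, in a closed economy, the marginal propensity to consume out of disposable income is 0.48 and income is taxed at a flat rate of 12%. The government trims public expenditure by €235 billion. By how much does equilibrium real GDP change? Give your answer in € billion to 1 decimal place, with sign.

−€406.9 billion

Spending multiplier = 1/(1 − c(1−t)) = 1/(1 − 0.48×0.88) = 1/0.5776 ≈ 1.731.
ΔY = k × ΔG = (−€235 billion) / 0.5776 ≈ −€406.9 billion.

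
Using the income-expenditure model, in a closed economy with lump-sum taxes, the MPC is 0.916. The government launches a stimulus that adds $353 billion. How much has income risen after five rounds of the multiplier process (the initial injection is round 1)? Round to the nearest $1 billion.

$1,492 billion

Round 1 adds ΔG = $353 billion; each later round is MPC = 0.916 times the previous.
After 5 rounds: 353 + 323.348 + 296.186768 + 271.307079488 + 248.517284811008 = ΔG·(1 − c^5)/(1 − c) = 353 × (1 − 0.644877713560576)/0.084 ≈ $1,492 billion.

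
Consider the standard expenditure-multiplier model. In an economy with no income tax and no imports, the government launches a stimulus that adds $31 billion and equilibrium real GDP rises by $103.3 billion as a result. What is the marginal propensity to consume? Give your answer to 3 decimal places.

0.700

Implied spending multiplier k = ΔY/ΔG = 103.3/31 ≈ 3.3323.
Since k = 1/(1 − MPC), MPC = 1 − 1/k = 1 − ΔG/ΔY = 1 − 31/103.3 ≈ 0.700.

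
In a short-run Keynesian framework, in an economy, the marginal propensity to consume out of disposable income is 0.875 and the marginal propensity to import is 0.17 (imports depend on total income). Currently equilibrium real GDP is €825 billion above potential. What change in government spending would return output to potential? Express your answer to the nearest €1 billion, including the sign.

Spending multiplier = 1/(1 − c + m) = 1/(1 − 0.875 + 0.17) = 1/0.295 ≈ 3.39.
Need ΔY = −€825 billion, so ΔG = ΔY/k = (−€825 billion) × 0.295 ≈ −€243 billion.
The government should cut government spending by €243 billion.

−€243 billion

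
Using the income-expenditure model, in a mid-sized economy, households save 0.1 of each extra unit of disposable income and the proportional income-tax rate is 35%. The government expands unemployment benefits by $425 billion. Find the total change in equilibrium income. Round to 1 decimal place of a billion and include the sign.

+$921.7 billion

MPC = 1 − MPS = 1 − 0.1 = 0.9.
The transfer change shifts disposable income by +$425 billion, so first-round consumption changes by c·ΔTR = 0.9 × (+$425 billion) = +$382.5 billion.
Expenditure multiplier = 1/(1 − c(1−t)) = 1/(1 − 0.9×0.65) = 1/0.415 ≈ 2.41.
The transfer multiplier is c × k ≈ 2.169, so ΔY = k × (c·ΔTR) = (+$382.5 billion) / 0.415 ≈ +$921.7 billion.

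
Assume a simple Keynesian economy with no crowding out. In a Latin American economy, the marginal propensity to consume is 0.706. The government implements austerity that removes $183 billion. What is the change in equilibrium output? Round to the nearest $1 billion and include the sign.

−$622 billion

Spending multiplier = 1/(1 − MPC) = 1/(1 − 0.706) = 1/0.294 ≈ 3.401.
ΔY = k × ΔG = (−$183 billion) / 0.294 ≈ −$622 billion.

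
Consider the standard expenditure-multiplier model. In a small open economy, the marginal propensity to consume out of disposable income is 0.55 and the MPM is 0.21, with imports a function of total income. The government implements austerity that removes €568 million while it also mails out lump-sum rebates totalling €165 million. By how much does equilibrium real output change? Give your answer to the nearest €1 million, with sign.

−€723 million

Expenditure multiplier = 1/(1 − c + m) = 1/(1 − 0.55 + 0.21) = 1/0.66 ≈ 1.515.
ΔG contributes k·ΔG = (−€568 million) / 0.66 ≈ −€860.6 million.
ΔT of −€165 million changes first-round spending by −c·ΔT = +€90.75 million, contributing k·(−c·ΔT) = (+€90.75 million) / 0.66 = +€137.5 million.
Net ΔY = k(ΔG − c·ΔT) = (−€477.25 million) / 0.66 ≈ −€723 million.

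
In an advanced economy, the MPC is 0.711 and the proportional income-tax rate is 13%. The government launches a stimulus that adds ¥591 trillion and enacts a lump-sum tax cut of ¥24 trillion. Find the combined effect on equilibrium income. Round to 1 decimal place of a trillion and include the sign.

Expenditure multiplier = 1/(1 − c(1−t)) = 1/(1 − 0.711×0.87) = 1/0.38143 ≈ 2.622.
ΔG contributes k·ΔG = (+¥591 trillion) / 0.38143 ≈ +¥1,549.4 trillion.
ΔT of −¥24 trillion changes first-round spending by −c·ΔT = +¥17.064 trillion, contributing k·(−c·ΔT) = (+¥17.064 trillion) / 0.38143 ≈ +¥44.7 trillion.
Net ΔY = k(ΔG − c·ΔT) = (+¥608.064 trillion) / 0.38143 ≈ +¥1,594.2 trillion.

+¥1,594.2 trillion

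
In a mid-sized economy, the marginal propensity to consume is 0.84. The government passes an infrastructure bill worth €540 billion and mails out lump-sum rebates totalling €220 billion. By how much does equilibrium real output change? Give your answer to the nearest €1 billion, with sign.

Expenditure multiplier = 1/(1 − MPC) = 1/(1 − 0.84) = 1/0.16 = 6.25.
ΔG contributes k·ΔG = (+€540 billion) / 0.16 = +€3,375 billion.
ΔT of −€220 billion changes first-round spending by −c·ΔT = +€184.8 billion, contributing k·(−c·ΔT) = (+€184.8 billion) / 0.16 = +€1,155 billion.
Net ΔY = k(ΔG − c·ΔT) = (+€724.8 billion) / 0.16 = +€4,530 billion.

+€4,530 billion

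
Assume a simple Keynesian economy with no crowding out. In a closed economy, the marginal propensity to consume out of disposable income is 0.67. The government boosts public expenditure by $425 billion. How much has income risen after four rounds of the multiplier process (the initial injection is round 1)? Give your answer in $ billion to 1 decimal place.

$1,028.4 billion

Round 1 adds ΔG = $425 billion; each later round is MPC = 0.67 times the previous.
After 4 rounds: 425 + 284.75 + 190.7825 + 127.824275 = ΔG·(1 − c^4)/(1 − c) = 425 × (1 − 0.20151121)/0.33 ≈ $1,028.4 billion.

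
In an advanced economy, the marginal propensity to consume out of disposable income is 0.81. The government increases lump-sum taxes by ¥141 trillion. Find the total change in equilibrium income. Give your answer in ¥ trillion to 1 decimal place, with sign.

A lump-sum tax change of +¥141 trillion shifts disposable income by −¥141 trillion; first-round consumption changes by −c × ΔT = −0.81 × (+¥141 trillion) = −¥114.21 trillion.
Expenditure multiplier = 1/(1 − MPC) = 1/(1 − 0.81) = 1/0.19 ≈ 5.263.
The tax multiplier is −c × k ≈ −4.263, so ΔY = k × (−c·ΔT) = (−¥114.21 trillion) / 0.19 ≈ −¥601.1 trillion.

−¥601.1 trillion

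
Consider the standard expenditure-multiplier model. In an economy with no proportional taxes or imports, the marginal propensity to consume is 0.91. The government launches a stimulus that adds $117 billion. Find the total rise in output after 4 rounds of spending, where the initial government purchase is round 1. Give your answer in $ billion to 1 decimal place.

Round 1 adds ΔG = $117 billion; each later round is MPC = 0.91 times the previous.
After 4 rounds: 117 + 106.47 + 96.8877 + 88.167807 = ΔG·(1 − c^4)/(1 − c) = 117 × (1 − 0.68574961)/0.09 ≈ $408.5 billion.

$408.5 billion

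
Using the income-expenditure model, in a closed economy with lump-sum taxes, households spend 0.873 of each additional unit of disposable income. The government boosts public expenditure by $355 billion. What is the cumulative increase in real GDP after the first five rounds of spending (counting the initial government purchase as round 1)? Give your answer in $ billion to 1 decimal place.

$1,377.9 billion

Round 1 adds ΔG = $355 billion; each later round is MPC = 0.873 times the previous.
After 5 rounds: 355 + 309.915 + 270.555795 + 236.195209035 + 206.198417487555 = ΔG·(1 − c^5)/(1 − c) = 355 × (1 − 0.507073854835593)/0.127 ≈ $1,377.9 billion.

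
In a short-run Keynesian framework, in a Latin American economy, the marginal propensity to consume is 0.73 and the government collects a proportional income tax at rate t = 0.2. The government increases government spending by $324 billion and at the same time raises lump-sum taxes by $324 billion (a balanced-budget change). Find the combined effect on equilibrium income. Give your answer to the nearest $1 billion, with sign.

Expenditure multiplier = 1/(1 − c(1−t)) = 1/(1 − 0.73×0.8) = 1/0.416 ≈ 2.404.
ΔG contributes k·ΔG = (+$324 billion) / 0.416 ≈ +$778.8 billion.
ΔT of +$324 billion changes first-round spending by −c·ΔT = −$236.52 billion, contributing k·(−c·ΔT) = (−$236.52 billion) / 0.416 ≈ −$568.6 billion.
Net ΔY = k(ΔG − c·ΔT) = (+$87.48 billion) / 0.416 ≈ +$210 billion.

+$210 billion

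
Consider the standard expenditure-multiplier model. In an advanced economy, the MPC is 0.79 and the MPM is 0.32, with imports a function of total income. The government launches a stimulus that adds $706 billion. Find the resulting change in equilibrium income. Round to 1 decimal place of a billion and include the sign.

Government-spending multiplier = 1/(1 − c + m) = 1/(1 − 0.79 + 0.32) = 1/0.53 ≈ 1.887.
ΔY = k × ΔG = (+$706 billion) / 0.53 ≈ +$1,332.1 billion.

+$1,332.1 billion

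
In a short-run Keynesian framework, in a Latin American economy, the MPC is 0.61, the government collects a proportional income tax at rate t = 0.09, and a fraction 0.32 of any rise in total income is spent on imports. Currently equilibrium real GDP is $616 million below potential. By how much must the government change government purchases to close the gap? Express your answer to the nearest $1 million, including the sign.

+$471 million

Spending multiplier = 1/(1 − c(1−t) + m) = 1/(1 − 0.61×0.91 + 0.32) = 1/0.7649 ≈ 1.307.
Need ΔY = +$616 million, so ΔG = ΔY/k = (+$616 million) × 0.7649 ≈ +$471 million.
The government should increase government purchases by $471 million.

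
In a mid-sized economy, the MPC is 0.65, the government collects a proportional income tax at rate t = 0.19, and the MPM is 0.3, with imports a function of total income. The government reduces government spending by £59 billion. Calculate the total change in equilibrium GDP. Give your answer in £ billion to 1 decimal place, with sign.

−£76.3 billion

Expenditure multiplier = 1/(1 − c(1−t) + m) = 1/(1 − 0.65×0.81 + 0.3) = 1/0.7735 ≈ 1.293.
ΔY = k × ΔG = (−£59 billion) / 0.7735 ≈ −£76.3 billion.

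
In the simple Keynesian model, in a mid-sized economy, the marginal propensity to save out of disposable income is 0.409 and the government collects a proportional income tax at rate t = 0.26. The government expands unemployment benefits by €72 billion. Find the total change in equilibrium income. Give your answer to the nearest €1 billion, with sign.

MPC = 1 − MPS = 1 − 0.409 = 0.591.
The transfer change shifts disposable income by +€72 billion, so first-round consumption changes by c·ΔTR = 0.591 × (+€72 billion) = +€42.552 billion.
Expenditure multiplier = 1/(1 − c(1−t)) = 1/(1 − 0.591×0.74) = 1/0.56266 ≈ 1.777.
The transfer multiplier is c × k ≈ 1.05, so ΔY = k × (c·ΔTR) = (+€42.552 billion) / 0.56266 ≈ +€76 billion.

+€76 billion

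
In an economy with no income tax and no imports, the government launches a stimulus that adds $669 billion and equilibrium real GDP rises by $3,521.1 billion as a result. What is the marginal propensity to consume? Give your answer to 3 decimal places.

Implied spending multiplier k = ΔY/ΔG = 3,521.1/669 ≈ 5.2632.
Since k = 1/(1 − MPC), MPC = 1 − 1/k = 1 − ΔG/ΔY = 1 − 669/3,521.1 ≈ 0.810.

0.810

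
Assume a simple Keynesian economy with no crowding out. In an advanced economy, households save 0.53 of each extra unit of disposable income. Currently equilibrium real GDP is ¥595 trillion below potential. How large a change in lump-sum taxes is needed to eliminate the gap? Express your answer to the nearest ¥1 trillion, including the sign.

MPC = 1 − MPS = 1 − 0.53 = 0.47.
Spending multiplier = 1/(1 − MPC) = 1/(1 − 0.47) = 1/0.53 ≈ 1.887.
Tax multiplier = −c·k = −0.47/0.53 ≈ −0.887. Need ΔY = +¥595 trillion, so ΔT = ΔY/(−c·k) = −(+¥595 trillion) × 0.53 / 0.47 ≈ −¥671 trillion.
The government should cut lump-sum taxes by ¥671 trillion.

−¥671 trillion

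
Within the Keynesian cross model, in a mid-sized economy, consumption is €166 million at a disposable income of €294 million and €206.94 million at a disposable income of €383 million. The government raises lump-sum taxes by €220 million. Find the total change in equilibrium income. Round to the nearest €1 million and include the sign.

−€187 million

MPC = ΔC/ΔYd = (206.94 − 166)/(383 − 294) = 40.94/89 = 0.46.
A lump-sum tax change of +€220 million shifts disposable income by −€220 million; first-round consumption changes by −c × ΔT = −0.46 × (+€220 million) = −€101.2 million.
Expenditure multiplier = 1/(1 − MPC) = 1/(1 − 0.46) = 1/0.54 ≈ 1.852.
The tax multiplier is −c × k ≈ −0.852, so ΔY = k × (−c·ΔT) = (−€101.2 million) / 0.54 ≈ −€187 million.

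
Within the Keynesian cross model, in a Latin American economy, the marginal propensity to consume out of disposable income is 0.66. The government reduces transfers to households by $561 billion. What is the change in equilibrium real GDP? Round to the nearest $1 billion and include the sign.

The transfer change shifts disposable income by −$561 billion, so first-round consumption changes by c·ΔTR = 0.66 × (−$561 billion) = −$370.26 billion.
Expenditure multiplier = 1/(1 − MPC) = 1/(1 − 0.66) = 1/0.34 ≈ 2.941.
The transfer multiplier is c × k ≈ 1.941, so ΔY = k × (c·ΔTR) = (−$370.26 billion) / 0.34 = −$1,089 billion.

−$1,089 billion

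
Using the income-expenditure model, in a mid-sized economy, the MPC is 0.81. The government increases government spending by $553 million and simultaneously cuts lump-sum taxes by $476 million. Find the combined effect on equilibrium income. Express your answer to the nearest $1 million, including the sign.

+$4,940 million

Expenditure multiplier = 1/(1 − MPC) = 1/(1 − 0.81) = 1/0.19 ≈ 5.263.
ΔG contributes k·ΔG = (+$553 million) / 0.19 ≈ +$2,910.5 million.
ΔT of −$476 million changes first-round spending by −c·ΔT = +$385.56 million, contributing k·(−c·ΔT) = (+$385.56 million) / 0.19 ≈ +$2,029.3 million.
Net ΔY = k(ΔG − c·ΔT) = (+$938.56 million) / 0.19 ≈ +$4,940 million.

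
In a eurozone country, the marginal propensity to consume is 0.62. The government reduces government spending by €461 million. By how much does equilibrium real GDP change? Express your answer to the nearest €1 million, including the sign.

Government-spending multiplier = 1/(1 − MPC) = 1/(1 − 0.62) = 1/0.38 ≈ 2.632.
ΔY = k × ΔG = (−€461 million) / 0.38 ≈ −€1,213 million.

−€1,213 million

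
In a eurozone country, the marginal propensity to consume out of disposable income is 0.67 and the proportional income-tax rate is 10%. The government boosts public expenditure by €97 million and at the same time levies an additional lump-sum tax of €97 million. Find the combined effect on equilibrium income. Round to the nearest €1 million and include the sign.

Expenditure multiplier = 1/(1 − c(1−t)) = 1/(1 − 0.67×0.9) = 1/0.397 ≈ 2.519.
ΔG contributes k·ΔG = (+€97 million) / 0.397 ≈ +€244.3 million.
ΔT of +€97 million changes first-round spending by −c·ΔT = −€64.99 million, contributing k·(−c·ΔT) = (−€64.99 million) / 0.397 ≈ −€163.7 million.
Net ΔY = k(ΔG − c·ΔT) = (+€32.01 million) / 0.397 ≈ +€81 million.

+€81 million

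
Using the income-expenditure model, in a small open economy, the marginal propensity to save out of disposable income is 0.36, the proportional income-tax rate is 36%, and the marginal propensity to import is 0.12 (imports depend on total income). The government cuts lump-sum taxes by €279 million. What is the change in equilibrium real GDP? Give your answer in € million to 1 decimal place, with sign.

+€251.4 million

MPC = 1 − MPS = 1 − 0.36 = 0.64.
A lump-sum tax change of −€279 million shifts disposable income by +€279 million; first-round consumption changes by −c × ΔT = −0.64 × (−€279 million) = +€178.56 million.
Expenditure multiplier = 1/(1 − c(1−t) + m) = 1/(1 − 0.64×0.64 + 0.12) = 1/0.7104 ≈ 1.408.
The tax multiplier is −c × k ≈ −0.901, so ΔY = k × (−c·ΔT) = (+€178.56 million) / 0.7104 ≈ +€251.4 million.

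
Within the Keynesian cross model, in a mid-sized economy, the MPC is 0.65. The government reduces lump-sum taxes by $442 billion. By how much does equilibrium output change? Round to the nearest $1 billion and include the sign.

+$821 billion

A lump-sum tax change of −$442 billion shifts disposable income by +$442 billion; first-round consumption changes by −c × ΔT = −0.65 × (−$442 billion) = +$287.3 billion.
Expenditure multiplier = 1/(1 − MPC) = 1/(1 − 0.65) = 1/0.35 ≈ 2.857.
The tax multiplier is −c × k ≈ −1.857, so ΔY = k × (−c·ΔT) = (+$287.3 billion) / 0.35 ≈ +$821 billion.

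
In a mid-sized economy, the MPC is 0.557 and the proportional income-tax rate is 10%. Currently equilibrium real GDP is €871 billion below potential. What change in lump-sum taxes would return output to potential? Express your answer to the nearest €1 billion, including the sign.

Spending multiplier = 1/(1 − c(1−t)) = 1/(1 − 0.557×0.9) = 1/0.4987 ≈ 2.005.
Tax multiplier = −c·k = −0.557/0.4987 ≈ −1.117. Need ΔY = +€871 billion, so ΔT = ΔY/(−c·k) = −(+€871 billion) × 0.4987 / 0.557 ≈ −€780 billion.
The government should cut lump-sum taxes by €780 billion.

−€780 billion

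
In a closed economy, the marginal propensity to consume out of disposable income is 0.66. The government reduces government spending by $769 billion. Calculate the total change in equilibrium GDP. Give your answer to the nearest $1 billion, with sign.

Government-spending multiplier = 1/(1 − MPC) = 1/(1 − 0.66) = 1/0.34 ≈ 2.941.
ΔY = k × ΔG = (−$769 billion) / 0.34 ≈ −$2,262 billion.

−$2,262 billion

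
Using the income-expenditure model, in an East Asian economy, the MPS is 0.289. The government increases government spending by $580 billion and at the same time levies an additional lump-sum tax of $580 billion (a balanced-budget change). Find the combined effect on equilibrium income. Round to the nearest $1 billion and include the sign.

MPC = 1 − MPS = 1 − 0.289 = 0.711.
Expenditure multiplier = 1/(1 − MPC) = 1/(1 − 0.711) = 1/0.289 ≈ 3.46.
ΔG contributes k·ΔG = (+$580 billion) / 0.289 ≈ +$2,006.9 billion.
ΔT of +$580 billion changes first-round spending by −c·ΔT = −$412.38 billion, contributing k·(−c·ΔT) = (−$412.38 billion) / 0.289 ≈ −$1,426.9 billion.
With ΔG = ΔT and no other leakages, the balanced-budget multiplier is 1, so ΔY = ΔG = +$580 billion.

+$580 billion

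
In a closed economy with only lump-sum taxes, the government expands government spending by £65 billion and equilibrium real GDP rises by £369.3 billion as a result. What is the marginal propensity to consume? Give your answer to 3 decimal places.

0.824

Implied spending multiplier k = ΔY/ΔG = 369.3/65 ≈ 5.6815.
Since k = 1/(1 − MPC), MPC = 1 − 1/k = 1 − ΔG/ΔY = 1 − 65/369.3 ≈ 0.824.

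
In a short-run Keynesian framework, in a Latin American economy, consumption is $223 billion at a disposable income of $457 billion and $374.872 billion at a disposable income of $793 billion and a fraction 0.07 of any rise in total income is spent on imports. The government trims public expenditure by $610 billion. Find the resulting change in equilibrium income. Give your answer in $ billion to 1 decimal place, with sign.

−$987.1 billion

MPC = ΔC/ΔYd = (374.872 − 223)/(793 − 457) = 151.872/336 = 0.452.
Spending multiplier = 1/(1 − c + m) = 1/(1 − 0.452 + 0.07) = 1/0.618 ≈ 1.618.
ΔY = k × ΔG = (−$610 billion) / 0.618 ≈ −$987.1 billion.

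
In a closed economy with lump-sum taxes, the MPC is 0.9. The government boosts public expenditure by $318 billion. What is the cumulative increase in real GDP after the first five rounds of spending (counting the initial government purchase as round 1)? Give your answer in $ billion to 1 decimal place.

Round 1 adds ΔG = $318 billion; each later round is MPC = 0.9 times the previous.
After 5 rounds: 318 + 286.2 + 257.58 + 231.822 + 208.6398 = ΔG·(1 − c^5)/(1 − c) = 318 × (1 − 0.59049)/0.1 ≈ $1,302.2 billion.

$1,302.2 billion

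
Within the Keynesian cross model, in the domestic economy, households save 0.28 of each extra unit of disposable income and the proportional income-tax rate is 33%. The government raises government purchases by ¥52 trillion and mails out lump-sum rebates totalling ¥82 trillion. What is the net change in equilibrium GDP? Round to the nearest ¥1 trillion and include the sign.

MPC = 1 − MPS = 1 − 0.28 = 0.72.
Expenditure multiplier = 1/(1 − c(1−t)) = 1/(1 − 0.72×0.67) = 1/0.5176 ≈ 1.932.
ΔG contributes k·ΔG = (+¥52 trillion) / 0.5176 ≈ +¥100.5 trillion.
ΔT of −¥82 trillion changes first-round spending by −c·ΔT = +¥59.04 trillion, contributing k·(−c·ΔT) = (+¥59.04 trillion) / 0.5176 ≈ +¥114.1 trillion.
Net ΔY = k(ΔG − c·ΔT) = (+¥111.04 trillion) / 0.5176 ≈ +¥215 trillion.

+¥215 trillion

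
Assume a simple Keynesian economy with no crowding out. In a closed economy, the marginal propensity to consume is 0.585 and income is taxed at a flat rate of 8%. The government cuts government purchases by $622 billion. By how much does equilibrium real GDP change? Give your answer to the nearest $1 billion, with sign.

Government-spending multiplier = 1/(1 − c(1−t)) = 1/(1 − 0.585×0.92) = 1/0.4618 ≈ 2.165.
ΔY = k × ΔG = (−$622 billion) / 0.4618 ≈ −$1,347 billion.

−$1,347 billion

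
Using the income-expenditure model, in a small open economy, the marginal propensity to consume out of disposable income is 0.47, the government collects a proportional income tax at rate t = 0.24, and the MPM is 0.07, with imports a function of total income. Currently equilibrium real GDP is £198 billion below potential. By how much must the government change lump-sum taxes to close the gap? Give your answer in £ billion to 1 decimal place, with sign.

Spending multiplier = 1/(1 − c(1−t) + m) = 1/(1 − 0.47×0.76 + 0.07) = 1/0.7128 ≈ 1.403.
Tax multiplier = −c·k = −0.47/0.7128 ≈ −0.659. Need ΔY = +£198 billion, so ΔT = ΔY/(−c·k) = −(+£198 billion) × 0.7128 / 0.47 ≈ −£300.3 billion.
The government should cut lump-sum taxes by £300.3 billion.

−£300.3 billion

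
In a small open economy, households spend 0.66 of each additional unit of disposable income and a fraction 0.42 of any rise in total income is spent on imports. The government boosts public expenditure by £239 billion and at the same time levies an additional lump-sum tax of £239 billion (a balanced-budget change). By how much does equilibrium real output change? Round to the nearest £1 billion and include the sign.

+£107 billion

Expenditure multiplier = 1/(1 − c + m) = 1/(1 − 0.66 + 0.42) = 1/0.76 ≈ 1.316.
ΔG contributes k·ΔG = (+£239 billion) / 0.76 ≈ +£314.5 billion.
ΔT of +£239 billion changes first-round spending by −c·ΔT = −£157.74 billion, contributing k·(−c·ΔT) = (−£157.74 billion) / 0.76 ≈ −£207.6 billion.
Net ΔY = k(ΔG − c·ΔT) = (+£81.26 billion) / 0.76 ≈ +£107 billion.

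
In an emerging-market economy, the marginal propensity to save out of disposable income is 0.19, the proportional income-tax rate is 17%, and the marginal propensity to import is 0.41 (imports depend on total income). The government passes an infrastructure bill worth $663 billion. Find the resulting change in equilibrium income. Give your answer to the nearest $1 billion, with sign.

+$899 billion

MPC = 1 − MPS = 1 − 0.19 = 0.81.
Government-spending multiplier = 1/(1 − c(1−t) + m) = 1/(1 − 0.81×0.83 + 0.41) = 1/0.7377 ≈ 1.356.
ΔY = k × ΔG = (+$663 billion) / 0.7377 ≈ +$899 billion.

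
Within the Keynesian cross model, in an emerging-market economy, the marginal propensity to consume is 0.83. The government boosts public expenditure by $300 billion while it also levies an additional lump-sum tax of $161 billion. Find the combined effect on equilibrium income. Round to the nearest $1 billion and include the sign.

Expenditure multiplier = 1/(1 − MPC) = 1/(1 − 0.83) = 1/0.17 ≈ 5.882.
ΔG contributes k·ΔG = (+$300 billion) / 0.17 ≈ +$1,764.7 billion.
ΔT of +$161 billion changes first-round spending by −c·ΔT = −$133.63 billion, contributing k·(−c·ΔT) = (−$133.63 billion) / 0.17 ≈ −$786.1 billion.
Net ΔY = k(ΔG − c·ΔT) = (+$166.37 billion) / 0.17 ≈ +$979 billion.

+$979 billion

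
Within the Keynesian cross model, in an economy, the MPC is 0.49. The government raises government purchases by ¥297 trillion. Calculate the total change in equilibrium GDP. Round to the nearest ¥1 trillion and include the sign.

Government-spending multiplier = 1/(1 − MPC) = 1/(1 − 0.49) = 1/0.51 ≈ 1.961.
ΔY = k × ΔG = (+¥297 trillion) / 0.51 ≈ +¥582 trillion.

+¥582 trillion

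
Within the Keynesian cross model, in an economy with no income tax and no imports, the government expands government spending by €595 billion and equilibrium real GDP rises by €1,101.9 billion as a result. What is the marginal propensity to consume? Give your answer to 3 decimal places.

0.460

Implied spending multiplier k = ΔY/ΔG = 1,101.9/595 ≈ 1.8519.
Since k = 1/(1 − MPC), MPC = 1 − 1/k = 1 − ΔG/ΔY = 1 − 595/1,101.9 ≈ 0.460.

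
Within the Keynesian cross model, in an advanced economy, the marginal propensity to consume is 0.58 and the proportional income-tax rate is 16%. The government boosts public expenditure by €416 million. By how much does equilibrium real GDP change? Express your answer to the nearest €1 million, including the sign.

+€811 million

Government-spending multiplier = 1/(1 − c(1−t)) = 1/(1 − 0.58×0.84) = 1/0.5128 ≈ 1.95.
ΔY = k × ΔG = (+€416 million) / 0.5128 ≈ +€811 million.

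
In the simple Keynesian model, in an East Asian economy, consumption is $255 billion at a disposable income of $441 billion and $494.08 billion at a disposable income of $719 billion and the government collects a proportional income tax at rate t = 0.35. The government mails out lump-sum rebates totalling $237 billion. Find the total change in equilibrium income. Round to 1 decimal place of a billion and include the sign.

+$462.2 billion

MPC = ΔC/ΔYd = (494.08 − 255)/(719 − 441) = 239.08/278 = 0.86.
A lump-sum tax change of −$237 billion shifts disposable income by +$237 billion; first-round consumption changes by −c × ΔT = −0.86 × (−$237 billion) = +$203.82 billion.
Expenditure multiplier = 1/(1 − c(1−t)) = 1/(1 − 0.86×0.65) = 1/0.441 ≈ 2.268.
The tax multiplier is −c × k ≈ −1.95, so ΔY = k × (−c·ΔT) = (+$203.82 billion) / 0.441 ≈ +$462.2 billion.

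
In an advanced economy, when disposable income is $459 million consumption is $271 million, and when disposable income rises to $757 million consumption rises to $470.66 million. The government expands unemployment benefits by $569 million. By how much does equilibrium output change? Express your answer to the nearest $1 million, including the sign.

+$1,155 million

MPC = ΔC/ΔYd = (470.66 − 271)/(757 − 459) = 199.66/298 = 0.67.
The transfer change shifts disposable income by +$569 million, so first-round consumption changes by c·ΔTR = 0.67 × (+$569 million) = +$381.23 million.
Expenditure multiplier = 1/(1 − MPC) = 1/(1 − 0.67) = 1/0.33 ≈ 3.03.
The transfer multiplier is c × k ≈ 2.03, so ΔY = k × (c·ΔTR) = (+$381.23 million) / 0.33 ≈ +$1,155 million.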